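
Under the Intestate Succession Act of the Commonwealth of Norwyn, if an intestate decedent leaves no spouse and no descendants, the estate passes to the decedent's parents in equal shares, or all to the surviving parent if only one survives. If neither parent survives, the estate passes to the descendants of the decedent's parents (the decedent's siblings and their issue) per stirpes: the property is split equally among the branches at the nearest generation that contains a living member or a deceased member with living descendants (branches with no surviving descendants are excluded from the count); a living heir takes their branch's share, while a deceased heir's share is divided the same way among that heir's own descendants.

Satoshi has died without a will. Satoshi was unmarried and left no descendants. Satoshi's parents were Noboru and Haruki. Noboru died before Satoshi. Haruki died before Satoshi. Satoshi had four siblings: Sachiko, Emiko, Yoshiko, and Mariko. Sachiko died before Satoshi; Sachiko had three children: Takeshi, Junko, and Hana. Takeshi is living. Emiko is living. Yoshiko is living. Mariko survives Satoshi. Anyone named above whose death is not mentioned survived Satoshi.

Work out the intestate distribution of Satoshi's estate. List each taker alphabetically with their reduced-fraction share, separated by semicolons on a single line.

Emiko 1/4; Hana 1/12; Junko 1/12; Mariko 1/4; Takeshi 1/12; Yoshiko 1/4

Neither parent survives and there are no descendants, so the estate passes to Satoshi's siblings and their issue per stirpes.
The estate is divided into 4 equal shares of 1/4 among Sachiko, Emiko, Yoshiko, Mariko.
Sachiko predeceased; the 1/4 allotted to Sachiko's branch passes to Sachiko's issue by representation.
The 1/4 is divided into 3 equal shares of 1/12 among Takeshi, Junko, Hana.
Takeshi is living and takes 1/12.
Junko is living and takes 1/12.
Hana is living and takes 1/12.
Emiko is living and takes 1/4.
Yoshiko is living and takes 1/4.
Mariko is living and takes 1/4.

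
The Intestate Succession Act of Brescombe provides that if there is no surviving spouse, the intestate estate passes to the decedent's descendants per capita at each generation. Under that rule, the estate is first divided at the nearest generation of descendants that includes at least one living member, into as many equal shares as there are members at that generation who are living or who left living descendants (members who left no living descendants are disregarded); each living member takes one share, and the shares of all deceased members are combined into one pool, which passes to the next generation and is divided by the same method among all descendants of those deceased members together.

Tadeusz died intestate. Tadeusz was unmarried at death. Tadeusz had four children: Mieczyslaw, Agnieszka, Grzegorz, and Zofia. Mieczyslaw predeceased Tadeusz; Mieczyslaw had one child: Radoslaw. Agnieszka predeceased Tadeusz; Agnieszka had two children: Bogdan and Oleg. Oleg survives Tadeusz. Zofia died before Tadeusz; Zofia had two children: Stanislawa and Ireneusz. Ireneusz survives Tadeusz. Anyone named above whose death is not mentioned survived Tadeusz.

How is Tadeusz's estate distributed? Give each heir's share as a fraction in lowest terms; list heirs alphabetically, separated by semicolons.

Bogdan 3/20; Grzegorz 1/4; Ireneusz 3/20; Oleg 3/20; Radoslaw 3/20; Stanislawa 3/20

There is no surviving spouse, so the entire estate passes to Tadeusz's descendants per capita at each generation.
At generation 1 (Mieczyslaw, Agnieszka, Grzegorz, Zofia) there are 4 shares of (1)/4 = 1/4 each.
Living: Grzegorz — each takes 1/4.
Deceased: Mieczyslaw, Agnieszka, and Zofia. Their combined 3/4 is pooled and carried to generation 2.
At generation 2 (Radoslaw, Bogdan, Oleg, Stanislawa, Ireneusz) there are 5 shares of (3/4)/5 = 3/20 each.
Living: Radoslaw, Bogdan, Oleg, Stanislawa, and Ireneusz — each takes 3/20.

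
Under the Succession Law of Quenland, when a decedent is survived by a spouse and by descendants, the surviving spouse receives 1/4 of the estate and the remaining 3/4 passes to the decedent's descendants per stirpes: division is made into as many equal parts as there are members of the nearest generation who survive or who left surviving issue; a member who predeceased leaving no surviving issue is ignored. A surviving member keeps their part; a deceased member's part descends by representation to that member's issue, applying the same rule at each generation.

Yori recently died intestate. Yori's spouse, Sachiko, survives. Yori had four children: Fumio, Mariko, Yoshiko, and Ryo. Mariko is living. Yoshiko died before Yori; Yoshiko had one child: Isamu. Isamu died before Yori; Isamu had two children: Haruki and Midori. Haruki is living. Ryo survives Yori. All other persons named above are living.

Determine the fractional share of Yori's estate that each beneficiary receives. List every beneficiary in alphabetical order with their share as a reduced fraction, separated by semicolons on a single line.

Sachiko, as surviving spouse, takes 1/4.
The remaining 3/4 passes to Yori's descendants per stirpes.
The 3/4 is divided into 4 equal shares of 3/16 among Fumio, Mariko, Yoshiko, Ryo.
Fumio is living and takes 3/16.
Mariko is living and takes 3/16.
Yoshiko predeceased; the 3/16 allotted to Yoshiko's branch passes to Yoshiko's issue by representation.
Isamu's line is the sole branch at this level, so the full 3/16 passes to Isamu's issue by representation.
The 3/16 is divided into 2 equal shares of 3/32 among Haruki, Midori.
Haruki is living and takes 3/32.
Midori is living and takes 3/32.
Ryo is living and takes 3/16.

Fumio 3/16; Haruki 3/32; Mariko 3/16; Midori 3/32; Ryo 3/16; Sachiko 1/4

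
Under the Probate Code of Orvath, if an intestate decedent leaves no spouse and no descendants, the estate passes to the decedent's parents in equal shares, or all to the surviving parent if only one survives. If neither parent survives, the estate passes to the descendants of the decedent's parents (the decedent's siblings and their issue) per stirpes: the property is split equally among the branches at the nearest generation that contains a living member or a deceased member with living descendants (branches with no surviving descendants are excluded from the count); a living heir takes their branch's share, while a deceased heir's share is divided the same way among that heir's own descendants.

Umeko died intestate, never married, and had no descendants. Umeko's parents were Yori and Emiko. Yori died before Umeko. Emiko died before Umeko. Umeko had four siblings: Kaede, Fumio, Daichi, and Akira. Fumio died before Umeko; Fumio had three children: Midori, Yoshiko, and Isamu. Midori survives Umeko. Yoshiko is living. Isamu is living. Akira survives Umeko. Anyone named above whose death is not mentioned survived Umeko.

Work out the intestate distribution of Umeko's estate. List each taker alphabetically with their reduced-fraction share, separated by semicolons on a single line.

Neither parent survives and there are no descendants, so the estate passes to Umeko's siblings and their issue per stirpes.
The estate is divided into 4 equal shares of 1/4 among Kaede, Fumio, Daichi, Akira.
Kaede is living and takes 1/4.
Fumio predeceased; the 1/4 allotted to Fumio's branch passes to Fumio's issue by representation.
The 1/4 is divided into 3 equal shares of 1/12 among Midori, Yoshiko, Isamu.
Midori is living and takes 1/12.
Yoshiko is living and takes 1/12.
Isamu is living and takes 1/12.
Daichi is living and takes 1/4.
Akira is living and takes 1/4.

Akira 1/4; Daichi 1/4; Isamu 1/12; Kaede 1/4; Midori 1/12; Yoshiko 1/12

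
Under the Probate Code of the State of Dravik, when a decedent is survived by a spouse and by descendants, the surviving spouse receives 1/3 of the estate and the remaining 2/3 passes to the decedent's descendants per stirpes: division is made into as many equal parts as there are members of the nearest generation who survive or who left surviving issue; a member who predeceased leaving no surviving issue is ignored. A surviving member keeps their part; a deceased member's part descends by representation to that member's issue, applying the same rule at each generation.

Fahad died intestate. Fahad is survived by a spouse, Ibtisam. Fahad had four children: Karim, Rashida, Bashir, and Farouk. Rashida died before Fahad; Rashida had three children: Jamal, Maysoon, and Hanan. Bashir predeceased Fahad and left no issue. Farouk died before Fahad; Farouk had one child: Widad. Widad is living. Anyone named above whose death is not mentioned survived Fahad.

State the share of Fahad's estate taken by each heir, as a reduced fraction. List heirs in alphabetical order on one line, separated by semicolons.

Hanan 2/27; Ibtisam 1/3; Jamal 2/27; Karim 2/9; Maysoon 2/27; Widad 2/9

Ibtisam, as surviving spouse, takes 1/3.
The remaining 2/3 passes to Fahad's descendants per stirpes.
Bashir left no surviving issue, so that branch lapses and is disregarded.
The 2/3 is divided into 3 equal shares of 2/9 among Karim, Rashida, Farouk.
Karim is living and takes 2/9.
Rashida predeceased; the 2/9 allotted to Rashida's branch passes to Rashida's issue by representation.
The 2/9 is divided into 3 equal shares of 2/27 among Jamal, Maysoon, Hanan.
Jamal is living and takes 2/27.
Maysoon is living and takes 2/27.
Hanan is living and takes 2/27.
Farouk predeceased; the 2/9 allotted to Farouk's branch passes to Farouk's issue by representation.
Widad is the sole taker at this level and receives the full 2/9.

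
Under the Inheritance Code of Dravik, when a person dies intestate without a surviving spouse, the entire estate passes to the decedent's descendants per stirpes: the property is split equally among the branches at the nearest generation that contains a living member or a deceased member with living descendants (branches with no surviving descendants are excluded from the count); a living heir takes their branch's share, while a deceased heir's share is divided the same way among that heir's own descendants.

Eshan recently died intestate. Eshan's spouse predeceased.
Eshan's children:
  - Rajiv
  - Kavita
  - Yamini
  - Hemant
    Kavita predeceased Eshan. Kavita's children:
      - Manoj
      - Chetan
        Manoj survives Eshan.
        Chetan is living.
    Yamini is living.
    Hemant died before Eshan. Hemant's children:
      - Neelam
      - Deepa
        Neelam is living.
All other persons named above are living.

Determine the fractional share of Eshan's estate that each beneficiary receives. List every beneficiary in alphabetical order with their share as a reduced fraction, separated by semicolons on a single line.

There is no surviving spouse, so the entire estate passes to Eshan's descendants per stirpes.
The estate is divided into 4 equal shares of 1/4 among Rajiv, Kavita, Yamini, Hemant.
Rajiv is living and takes 1/4.
Kavita predeceased; the 1/4 allotted to Kavita's branch passes to Kavita's issue by representation.
The 1/4 is divided into 2 equal shares of 1/8 among Manoj, Chetan.
Manoj is living and takes 1/8.
Chetan is living and takes 1/8.
Yamini is living and takes 1/4.
Hemant predeceased; the 1/4 allotted to Hemant's branch passes to Hemant's issue by representation.
The 1/4 is divided into 2 equal shares of 1/8 among Neelam, Deepa.
Neelam is living and takes 1/8.
Deepa is living and takes 1/8.

Chetan 1/8; Deepa 1/8; Manoj 1/8; Neelam 1/8; Rajiv 1/4; Yamini 1/4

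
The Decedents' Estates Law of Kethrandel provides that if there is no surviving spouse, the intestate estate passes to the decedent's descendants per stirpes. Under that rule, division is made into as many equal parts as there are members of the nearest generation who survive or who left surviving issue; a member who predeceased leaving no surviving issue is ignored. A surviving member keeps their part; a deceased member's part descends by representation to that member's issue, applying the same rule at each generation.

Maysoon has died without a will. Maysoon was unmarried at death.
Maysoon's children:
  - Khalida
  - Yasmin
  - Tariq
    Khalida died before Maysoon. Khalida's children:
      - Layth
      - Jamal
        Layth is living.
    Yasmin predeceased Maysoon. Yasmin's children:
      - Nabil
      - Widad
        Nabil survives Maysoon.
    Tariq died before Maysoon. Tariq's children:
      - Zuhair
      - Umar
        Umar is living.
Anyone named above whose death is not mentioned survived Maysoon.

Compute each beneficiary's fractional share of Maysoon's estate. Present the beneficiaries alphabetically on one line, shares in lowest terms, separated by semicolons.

Jamal 1/6; Layth 1/6; Nabil 1/6; Umar 1/6; Widad 1/6; Zuhair 1/6

There is no surviving spouse, so the entire estate passes to Maysoon's descendants per stirpes.
The estate is divided into 3 equal shares of 1/3 among Khalida, Yasmin, Tariq.
Khalida predeceased; the 1/3 allotted to Khalida's branch passes to Khalida's issue by representation.
The 1/3 is divided into 2 equal shares of 1/6 among Layth, Jamal.
Layth is living and takes 1/6.
Jamal is living and takes 1/6.
Yasmin predeceased; the 1/3 allotted to Yasmin's branch passes to Yasmin's issue by representation.
The 1/3 is divided into 2 equal shares of 1/6 among Nabil, Widad.
Nabil is living and takes 1/6.
Widad is living and takes 1/6.
Tariq predeceased; the 1/3 allotted to Tariq's branch passes to Tariq's issue by representation.
The 1/3 is divided into 2 equal shares of 1/6 among Zuhair, Umar.
Zuhair is living and takes 1/6.
Umar is living and takes 1/6.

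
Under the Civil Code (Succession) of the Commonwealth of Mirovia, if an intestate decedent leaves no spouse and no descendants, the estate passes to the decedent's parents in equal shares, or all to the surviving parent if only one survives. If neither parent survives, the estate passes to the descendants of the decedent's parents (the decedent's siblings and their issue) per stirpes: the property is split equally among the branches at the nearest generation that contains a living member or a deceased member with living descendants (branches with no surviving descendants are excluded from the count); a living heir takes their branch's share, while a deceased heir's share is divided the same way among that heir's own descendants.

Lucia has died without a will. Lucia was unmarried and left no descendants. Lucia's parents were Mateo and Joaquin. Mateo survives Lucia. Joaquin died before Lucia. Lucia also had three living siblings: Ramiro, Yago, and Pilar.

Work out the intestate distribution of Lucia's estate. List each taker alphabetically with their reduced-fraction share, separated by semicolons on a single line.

Mateo 1

Only one parent, Mateo, survives, so Mateo takes the entire estate. The siblings take nothing because a surviving parent has priority.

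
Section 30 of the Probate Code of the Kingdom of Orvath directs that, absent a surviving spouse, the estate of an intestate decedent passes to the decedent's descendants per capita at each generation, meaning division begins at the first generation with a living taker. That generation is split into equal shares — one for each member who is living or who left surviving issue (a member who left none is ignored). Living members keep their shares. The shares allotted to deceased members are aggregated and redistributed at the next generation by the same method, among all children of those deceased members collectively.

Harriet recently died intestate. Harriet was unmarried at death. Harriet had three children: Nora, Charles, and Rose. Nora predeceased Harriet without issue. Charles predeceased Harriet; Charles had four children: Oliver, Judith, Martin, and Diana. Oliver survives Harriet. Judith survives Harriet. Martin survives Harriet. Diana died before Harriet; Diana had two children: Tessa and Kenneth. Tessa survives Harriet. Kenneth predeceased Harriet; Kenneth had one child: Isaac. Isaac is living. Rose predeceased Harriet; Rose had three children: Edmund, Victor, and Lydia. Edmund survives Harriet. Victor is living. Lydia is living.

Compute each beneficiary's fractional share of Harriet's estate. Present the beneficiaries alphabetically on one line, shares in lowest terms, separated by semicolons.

Edmund 1/7; Isaac 1/14; Judith 1/7; Lydia 1/7; Martin 1/7; Oliver 1/7; Tessa 1/14; Victor 1/7

There is no surviving spouse, so the entire estate passes to Harriet's descendants per capita at each generation.
No one at generation 1 (Charles, Rose) is living; moving to the next generation.
At generation 2 (Oliver, Judith, Martin, Diana, Edmund, Victor, Lydia) there are 7 shares of (1)/7 = 1/7 each.
Living: Oliver, Judith, Martin, Edmund, Victor, and Lydia — each takes 1/7.
Deceased: Diana. That 1/7 share is carried to generation 3.
At generation 3 (Tessa, Kenneth) there are 2 shares of (1/7)/2 = 1/14 each.
Living: Tessa — each takes 1/14.
Deceased: Kenneth. That 1/14 share is carried to generation 4.
At generation 4 (Isaac) there are 1 shares of (1/14)/1 = 1/14 each.
Living: Isaac — each takes 1/14.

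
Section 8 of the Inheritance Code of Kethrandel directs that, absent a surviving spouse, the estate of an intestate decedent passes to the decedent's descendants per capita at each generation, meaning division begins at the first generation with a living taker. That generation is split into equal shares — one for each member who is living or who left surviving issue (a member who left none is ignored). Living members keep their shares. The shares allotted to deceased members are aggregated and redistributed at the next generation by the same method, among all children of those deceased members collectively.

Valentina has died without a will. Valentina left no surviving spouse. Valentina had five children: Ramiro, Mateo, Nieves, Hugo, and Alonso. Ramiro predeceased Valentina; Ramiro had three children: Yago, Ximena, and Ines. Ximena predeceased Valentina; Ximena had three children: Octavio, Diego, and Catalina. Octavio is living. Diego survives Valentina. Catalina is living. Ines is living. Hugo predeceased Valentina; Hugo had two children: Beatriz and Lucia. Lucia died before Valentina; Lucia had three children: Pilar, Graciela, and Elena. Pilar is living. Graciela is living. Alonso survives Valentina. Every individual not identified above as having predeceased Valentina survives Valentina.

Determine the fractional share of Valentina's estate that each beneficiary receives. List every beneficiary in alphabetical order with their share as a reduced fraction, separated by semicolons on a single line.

There is no surviving spouse, so the entire estate passes to Valentina's descendants per capita at each generation.
At generation 1 (Ramiro, Mateo, Nieves, Hugo, Alonso) there are 5 shares of (1)/5 = 1/5 each.
Living: Mateo, Nieves, and Alonso — each takes 1/5.
Deceased: Ramiro and Hugo. Their combined 2/5 is pooled and carried to generation 2.
At generation 2 (Yago, Ximena, Ines, Beatriz, Lucia) there are 5 shares of (2/5)/5 = 2/25 each.
Living: Yago, Ines, and Beatriz — each takes 2/25.
Deceased: Ximena and Lucia. Their combined 4/25 is pooled and carried to generation 3.
At generation 3 (Octavio, Diego, Catalina, Pilar, Graciela, Elena) there are 6 shares of (4/25)/6 = 2/75 each.
Living: Octavio, Diego, Catalina, Pilar, Graciela, and Elena — each takes 2/75.

Alonso 1/5; Beatriz 2/25; Catalina 2/75; Diego 2/75; Elena 2/75; Graciela 2/75; Ines 2/25; Mateo 1/5; Nieves 1/5; Octavio 2/75; Pilar 2/75; Yago 2/25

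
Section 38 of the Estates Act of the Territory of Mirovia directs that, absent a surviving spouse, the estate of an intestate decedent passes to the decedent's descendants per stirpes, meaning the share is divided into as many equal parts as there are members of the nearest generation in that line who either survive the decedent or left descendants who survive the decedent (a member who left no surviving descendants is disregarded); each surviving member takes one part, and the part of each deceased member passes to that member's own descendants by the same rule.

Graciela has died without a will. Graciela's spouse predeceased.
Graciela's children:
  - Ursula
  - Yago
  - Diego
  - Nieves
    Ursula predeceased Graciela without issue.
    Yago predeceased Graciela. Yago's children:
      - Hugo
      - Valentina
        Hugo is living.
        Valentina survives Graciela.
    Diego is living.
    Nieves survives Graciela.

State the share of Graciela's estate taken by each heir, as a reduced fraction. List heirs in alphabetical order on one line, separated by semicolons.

Diego 1/3; Hugo 1/6; Nieves 1/3; Valentina 1/6

There is no surviving spouse, so the entire estate passes to Graciela's descendants per stirpes.
Ursula left no surviving issue, so that branch lapses and is disregarded.
The estate is divided into 3 equal shares of 1/3 among Yago, Diego, Nieves.
Yago predeceased; the 1/3 allotted to Yago's branch passes to Yago's issue by representation.
The 1/3 is divided into 2 equal shares of 1/6 among Hugo, Valentina.
Hugo is living and takes 1/6.
Valentina is living and takes 1/6.
Diego is living and takes 1/3.
Nieves is living and takes 1/3.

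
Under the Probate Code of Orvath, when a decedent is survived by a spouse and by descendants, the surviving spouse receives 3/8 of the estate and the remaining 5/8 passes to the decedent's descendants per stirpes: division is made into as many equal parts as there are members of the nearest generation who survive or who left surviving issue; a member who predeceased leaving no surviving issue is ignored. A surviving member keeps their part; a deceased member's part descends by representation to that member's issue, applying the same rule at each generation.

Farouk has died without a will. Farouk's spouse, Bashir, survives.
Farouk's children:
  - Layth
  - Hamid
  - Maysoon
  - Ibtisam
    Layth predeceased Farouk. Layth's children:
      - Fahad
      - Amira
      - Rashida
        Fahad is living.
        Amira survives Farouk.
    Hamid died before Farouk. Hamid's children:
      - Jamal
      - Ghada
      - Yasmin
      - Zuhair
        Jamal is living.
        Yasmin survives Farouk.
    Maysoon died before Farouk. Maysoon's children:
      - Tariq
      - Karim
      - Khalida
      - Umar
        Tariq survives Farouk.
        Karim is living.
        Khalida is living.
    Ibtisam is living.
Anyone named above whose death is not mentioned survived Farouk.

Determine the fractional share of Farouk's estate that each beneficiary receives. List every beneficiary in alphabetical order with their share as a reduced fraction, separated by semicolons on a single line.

Bashir, as surviving spouse, takes 3/8.
The remaining 5/8 passes to Farouk's descendants per stirpes.
The 5/8 is divided into 4 equal shares of 5/32 among Layth, Hamid, Maysoon, Ibtisam.
Layth predeceased; the 5/32 allotted to Layth's branch passes to Layth's issue by representation.
The 5/32 is divided into 3 equal shares of 5/96 among Fahad, Amira, Rashida.
Fahad is living and takes 5/96.
Amira is living and takes 5/96.
Rashida is living and takes 5/96.
Hamid predeceased; the 5/32 allotted to Hamid's branch passes to Hamid's issue by representation.
The 5/32 is divided into 4 equal shares of 5/128 among Jamal, Ghada, Yasmin, Zuhair.
Jamal is living and takes 5/128.
Ghada is living and takes 5/128.
Yasmin is living and takes 5/128.
Zuhair is living and takes 5/128.
Maysoon predeceased; the 5/32 allotted to Maysoon's branch passes to Maysoon's issue by representation.
The 5/32 is divided into 4 equal shares of 5/128 among Tariq, Karim, Khalida, Umar.
Tariq is living and takes 5/128.
Karim is living and takes 5/128.
Khalida is living and takes 5/128.
Umar is living and takes 5/128.
Ibtisam is living and takes 5/32.

Amira 5/96; Bashir 3/8; Fahad 5/96; Ghada 5/128; Ibtisam 5/32; Jamal 5/128; Karim 5/128; Khalida 5/128; Rashida 5/96; Tariq 5/128; Umar 5/128; Yasmin 5/128; Zuhair 5/128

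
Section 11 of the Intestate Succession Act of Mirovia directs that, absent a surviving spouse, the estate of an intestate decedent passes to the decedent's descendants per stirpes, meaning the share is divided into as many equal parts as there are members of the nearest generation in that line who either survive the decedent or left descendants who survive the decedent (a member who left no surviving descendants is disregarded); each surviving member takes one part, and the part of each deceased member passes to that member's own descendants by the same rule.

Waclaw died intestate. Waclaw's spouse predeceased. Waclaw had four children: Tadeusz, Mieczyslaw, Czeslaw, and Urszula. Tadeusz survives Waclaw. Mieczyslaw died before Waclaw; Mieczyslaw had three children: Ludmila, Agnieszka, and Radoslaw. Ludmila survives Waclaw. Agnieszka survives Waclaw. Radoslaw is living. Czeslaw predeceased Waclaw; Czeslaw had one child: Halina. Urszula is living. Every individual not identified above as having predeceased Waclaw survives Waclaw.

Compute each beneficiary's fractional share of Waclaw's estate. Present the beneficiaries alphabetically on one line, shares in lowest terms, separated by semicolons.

There is no surviving spouse, so the entire estate passes to Waclaw's descendants per stirpes.
The estate is divided into 4 equal shares of 1/4 among Tadeusz, Mieczyslaw, Czeslaw, Urszula.
Tadeusz is living and takes 1/4.
Mieczyslaw predeceased; the 1/4 allotted to Mieczyslaw's branch passes to Mieczyslaw's issue by representation.
The 1/4 is divided into 3 equal shares of 1/12 among Ludmila, Agnieszka, Radoslaw.
Ludmila is living and takes 1/12.
Agnieszka is living and takes 1/12.
Radoslaw is living and takes 1/12.
Czeslaw predeceased; the 1/4 allotted to Czeslaw's branch passes to Czeslaw's issue by representation.
Halina is the sole taker at this level and receives the full 1/4.
Urszula is living and takes 1/4.

Agnieszka 1/12; Halina 1/4; Ludmila 1/12; Radoslaw 1/12; Tadeusz 1/4; Urszula 1/4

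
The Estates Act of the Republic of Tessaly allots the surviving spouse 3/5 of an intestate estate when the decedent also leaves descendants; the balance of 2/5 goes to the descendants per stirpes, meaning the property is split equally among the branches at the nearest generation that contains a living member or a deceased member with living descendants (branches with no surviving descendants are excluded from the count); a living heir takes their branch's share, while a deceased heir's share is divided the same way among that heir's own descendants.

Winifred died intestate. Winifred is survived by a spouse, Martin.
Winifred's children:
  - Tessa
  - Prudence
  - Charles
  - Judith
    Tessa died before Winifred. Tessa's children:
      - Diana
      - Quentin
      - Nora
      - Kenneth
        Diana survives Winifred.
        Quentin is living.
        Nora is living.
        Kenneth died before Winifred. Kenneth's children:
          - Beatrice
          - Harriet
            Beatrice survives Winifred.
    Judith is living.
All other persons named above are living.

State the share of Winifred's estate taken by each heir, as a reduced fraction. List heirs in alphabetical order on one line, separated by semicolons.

Martin, as surviving spouse, takes 3/5.
The remaining 2/5 passes to Winifred's descendants per stirpes.
The 2/5 is divided into 4 equal shares of 1/10 among Tessa, Prudence, Charles, Judith.
Tessa predeceased; the 1/10 allotted to Tessa's branch passes to Tessa's issue by representation.
The 1/10 is divided into 4 equal shares of 1/40 among Diana, Quentin, Nora, Kenneth.
Diana is living and takes 1/40.
Quentin is living and takes 1/40.
Nora is living and takes 1/40.
Kenneth predeceased; the 1/40 allotted to Kenneth's branch passes to Kenneth's issue by representation.
The 1/40 is divided into 2 equal shares of 1/80 among Beatrice, Harriet.
Beatrice is living and takes 1/80.
Harriet is living and takes 1/80.
Prudence is living and takes 1/10.
Charles is living and takes 1/10.
Judith is living and takes 1/10.

Beatrice 1/80; Charles 1/10; Diana 1/40; Harriet 1/80; Judith 1/10; Martin 3/5; Nora 1/40; Prudence 1/10; Quentin 1/40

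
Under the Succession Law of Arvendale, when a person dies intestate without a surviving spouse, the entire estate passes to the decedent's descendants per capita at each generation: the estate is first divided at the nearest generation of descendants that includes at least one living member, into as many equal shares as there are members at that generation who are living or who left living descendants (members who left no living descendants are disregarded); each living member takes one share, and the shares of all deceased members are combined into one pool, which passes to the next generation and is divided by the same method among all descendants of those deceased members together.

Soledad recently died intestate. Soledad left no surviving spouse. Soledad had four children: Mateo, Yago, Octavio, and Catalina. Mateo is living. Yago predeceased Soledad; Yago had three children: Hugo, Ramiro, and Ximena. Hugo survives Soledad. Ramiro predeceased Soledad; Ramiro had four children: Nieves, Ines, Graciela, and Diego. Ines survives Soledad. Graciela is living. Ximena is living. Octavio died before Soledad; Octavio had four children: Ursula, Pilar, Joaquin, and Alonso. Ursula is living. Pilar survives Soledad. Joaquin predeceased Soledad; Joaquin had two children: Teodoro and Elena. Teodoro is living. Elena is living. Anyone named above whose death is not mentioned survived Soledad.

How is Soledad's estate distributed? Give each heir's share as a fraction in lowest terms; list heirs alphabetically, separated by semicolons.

There is no surviving spouse, so the entire estate passes to Soledad's descendants per capita at each generation.
At generation 1 (Mateo, Yago, Octavio, Catalina) there are 4 shares of (1)/4 = 1/4 each.
Living: Mateo and Catalina — each takes 1/4.
Deceased: Yago and Octavio. Their combined 1/2 is pooled and carried to generation 2.
At generation 2 (Hugo, Ramiro, Ximena, Ursula, Pilar, Joaquin, Alonso) there are 7 shares of (1/2)/7 = 1/14 each.
Living: Hugo, Ximena, Ursula, Pilar, and Alonso — each takes 1/14.
Deceased: Ramiro and Joaquin. Their combined 1/7 is pooled and carried to generation 3.
At generation 3 (Nieves, Ines, Graciela, Diego, Teodoro, Elena) there are 6 shares of (1/7)/6 = 1/42 each.
Living: Nieves, Ines, Graciela, Diego, Teodoro, and Elena — each takes 1/42.

Alonso 1/14; Catalina 1/4; Diego 1/42; Elena 1/42; Graciela 1/42; Hugo 1/14; Ines 1/42; Mateo 1/4; Nieves 1/42; Pilar 1/14; Teodoro 1/42; Ursula 1/14; Ximena 1/14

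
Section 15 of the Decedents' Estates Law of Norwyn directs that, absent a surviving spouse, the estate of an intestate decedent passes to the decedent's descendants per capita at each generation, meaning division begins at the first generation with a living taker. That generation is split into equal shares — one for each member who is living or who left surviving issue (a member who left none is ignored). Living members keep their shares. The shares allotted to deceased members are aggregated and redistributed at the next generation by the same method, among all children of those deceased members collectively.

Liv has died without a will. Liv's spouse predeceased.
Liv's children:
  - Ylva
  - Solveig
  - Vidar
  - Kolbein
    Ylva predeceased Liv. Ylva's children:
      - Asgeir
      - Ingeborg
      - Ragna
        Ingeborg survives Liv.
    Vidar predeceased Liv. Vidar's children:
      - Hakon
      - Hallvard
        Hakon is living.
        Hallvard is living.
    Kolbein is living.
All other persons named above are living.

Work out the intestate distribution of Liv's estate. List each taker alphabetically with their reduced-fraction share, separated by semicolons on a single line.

There is no surviving spouse, so the entire estate passes to Liv's descendants per capita at each generation.
At generation 1 (Ylva, Solveig, Vidar, Kolbein) there are 4 shares of (1)/4 = 1/4 each.
Living: Solveig and Kolbein — each takes 1/4.
Deceased: Ylva and Vidar. Their combined 1/2 is pooled and carried to generation 2.
At generation 2 (Asgeir, Ingeborg, Ragna, Hakon, Hallvard) there are 5 shares of (1/2)/5 = 1/10 each.
Living: Asgeir, Ingeborg, Ragna, Hakon, and Hallvard — each takes 1/10.

Asgeir 1/10; Hakon 1/10; Hallvard 1/10; Ingeborg 1/10; Kolbein 1/4; Ragna 1/10; Solveig 1/4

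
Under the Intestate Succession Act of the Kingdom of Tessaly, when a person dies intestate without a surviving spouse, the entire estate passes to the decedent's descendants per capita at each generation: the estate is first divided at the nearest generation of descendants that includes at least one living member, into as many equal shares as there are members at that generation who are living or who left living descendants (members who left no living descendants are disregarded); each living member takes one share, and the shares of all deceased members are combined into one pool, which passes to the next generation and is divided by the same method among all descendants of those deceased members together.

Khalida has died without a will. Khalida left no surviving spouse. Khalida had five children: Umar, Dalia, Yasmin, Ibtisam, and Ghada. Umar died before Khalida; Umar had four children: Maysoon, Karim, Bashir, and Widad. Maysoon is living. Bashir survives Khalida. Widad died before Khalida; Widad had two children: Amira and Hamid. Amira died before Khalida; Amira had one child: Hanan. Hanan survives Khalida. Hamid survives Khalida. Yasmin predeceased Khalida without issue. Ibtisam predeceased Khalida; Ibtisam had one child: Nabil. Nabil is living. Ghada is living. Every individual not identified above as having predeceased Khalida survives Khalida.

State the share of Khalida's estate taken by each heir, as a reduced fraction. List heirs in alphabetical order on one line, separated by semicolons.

There is no surviving spouse, so the entire estate passes to Khalida's descendants per capita at each generation.
At generation 1 (Umar, Dalia, Ibtisam, Ghada) there are 4 shares of (1)/4 = 1/4 each.
Living: Dalia and Ghada — each takes 1/4.
Deceased: Umar and Ibtisam. Their combined 1/2 is pooled and carried to generation 2.
At generation 2 (Maysoon, Karim, Bashir, Widad, Nabil) there are 5 shares of (1/2)/5 = 1/10 each.
Living: Maysoon, Karim, Bashir, and Nabil — each takes 1/10.
Deceased: Widad. That 1/10 share is carried to generation 3.
At generation 3 (Amira, Hamid) there are 2 shares of (1/10)/2 = 1/20 each.
Living: Hamid — each takes 1/20.
Deceased: Amira. That 1/20 share is carried to generation 4.
At generation 4 (Hanan) there are 1 shares of (1/20)/1 = 1/20 each.
Living: Hanan — each takes 1/20.

Bashir 1/10; Dalia 1/4; Ghada 1/4; Hamid 1/20; Hanan 1/20; Karim 1/10; Maysoon 1/10; Nabil 1/10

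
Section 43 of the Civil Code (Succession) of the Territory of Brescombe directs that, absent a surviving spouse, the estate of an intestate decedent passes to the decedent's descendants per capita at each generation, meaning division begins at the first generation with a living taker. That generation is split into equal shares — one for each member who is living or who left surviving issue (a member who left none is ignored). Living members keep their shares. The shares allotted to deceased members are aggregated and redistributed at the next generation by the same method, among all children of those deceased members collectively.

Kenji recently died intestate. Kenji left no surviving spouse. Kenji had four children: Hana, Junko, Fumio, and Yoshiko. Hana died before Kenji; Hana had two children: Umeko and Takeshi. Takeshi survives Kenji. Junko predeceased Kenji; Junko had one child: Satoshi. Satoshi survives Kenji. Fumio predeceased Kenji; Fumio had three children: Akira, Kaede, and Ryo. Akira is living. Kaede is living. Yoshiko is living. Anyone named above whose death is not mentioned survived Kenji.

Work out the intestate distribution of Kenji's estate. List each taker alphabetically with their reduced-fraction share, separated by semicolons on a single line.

Akira 1/8; Kaede 1/8; Ryo 1/8; Satoshi 1/8; Takeshi 1/8; Umeko 1/8; Yoshiko 1/4

There is no surviving spouse, so the entire estate passes to Kenji's descendants per capita at each generation.
At generation 1 (Hana, Junko, Fumio, Yoshiko) there are 4 shares of (1)/4 = 1/4 each.
Living: Yoshiko — each takes 1/4.
Deceased: Hana, Junko, and Fumio. Their combined 3/4 is pooled and carried to generation 2.
At generation 2 (Umeko, Takeshi, Satoshi, Akira, Kaede, Ryo) there are 6 shares of (3/4)/6 = 1/8 each.
Living: Umeko, Takeshi, Satoshi, Akira, Kaede, and Ryo — each takes 1/8.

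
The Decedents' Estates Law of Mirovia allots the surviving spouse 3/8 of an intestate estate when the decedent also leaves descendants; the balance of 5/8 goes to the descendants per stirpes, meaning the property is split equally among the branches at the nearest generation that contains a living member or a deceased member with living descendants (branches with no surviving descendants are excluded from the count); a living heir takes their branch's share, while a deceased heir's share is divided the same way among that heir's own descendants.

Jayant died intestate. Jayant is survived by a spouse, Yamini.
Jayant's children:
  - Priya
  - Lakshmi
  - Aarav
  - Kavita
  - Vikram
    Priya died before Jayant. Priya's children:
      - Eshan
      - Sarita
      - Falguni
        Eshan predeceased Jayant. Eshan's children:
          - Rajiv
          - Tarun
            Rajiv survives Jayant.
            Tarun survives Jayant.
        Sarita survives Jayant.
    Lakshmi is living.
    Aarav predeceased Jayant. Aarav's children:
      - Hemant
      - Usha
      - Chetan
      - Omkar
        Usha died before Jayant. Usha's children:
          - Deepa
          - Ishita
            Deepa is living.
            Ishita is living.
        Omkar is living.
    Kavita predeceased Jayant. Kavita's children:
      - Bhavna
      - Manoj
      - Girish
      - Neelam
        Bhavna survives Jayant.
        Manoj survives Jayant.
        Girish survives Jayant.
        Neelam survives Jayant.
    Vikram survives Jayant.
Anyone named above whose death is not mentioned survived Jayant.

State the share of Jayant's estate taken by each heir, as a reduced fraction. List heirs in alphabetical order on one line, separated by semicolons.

Bhavna 1/32; Chetan 1/32; Deepa 1/64; Falguni 1/24; Girish 1/32; Hemant 1/32; Ishita 1/64; Lakshmi 1/8; Manoj 1/32; Neelam 1/32; Omkar 1/32; Rajiv 1/48; Sarita 1/24; Tarun 1/48; Vikram 1/8; Yamini 3/8

Yamini, as surviving spouse, takes 3/8.
The remaining 5/8 passes to Jayant's descendants per stirpes.
The 5/8 is divided into 5 equal shares of 1/8 among Priya, Lakshmi, Aarav, Kavita, Vikram.
Priya predeceased; the 1/8 allotted to Priya's branch passes to Priya's issue by representation.
The 1/8 is divided into 3 equal shares of 1/24 among Eshan, Sarita, Falguni.
Eshan predeceased; the 1/24 allotted to Eshan's branch passes to Eshan's issue by representation.
The 1/24 is divided into 2 equal shares of 1/48 among Rajiv, Tarun.
Rajiv is living and takes 1/48.
Tarun is living and takes 1/48.
Sarita is living and takes 1/24.
Falguni is living and takes 1/24.
Lakshmi is living and takes 1/8.
Aarav predeceased; the 1/8 allotted to Aarav's branch passes to Aarav's issue by representation.
The 1/8 is divided into 4 equal shares of 1/32 among Hemant, Usha, Chetan, Omkar.
Hemant is living and takes 1/32.
Usha predeceased; the 1/32 allotted to Usha's branch passes to Usha's issue by representation.
The 1/32 is divided into 2 equal shares of 1/64 among Deepa, Ishita.
Deepa is living and takes 1/64.
Ishita is living and takes 1/64.
Chetan is living and takes 1/32.
Omkar is living and takes 1/32.
Kavita predeceased; the 1/8 allotted to Kavita's branch passes to Kavita's issue by representation.
The 1/8 is divided into 4 equal shares of 1/32 among Bhavna, Manoj, Girish, Neelam.
Bhavna is living and takes 1/32.
Manoj is living and takes 1/32.
Girish is living and takes 1/32.
Neelam is living and takes 1/32.
Vikram is living and takes 1/8.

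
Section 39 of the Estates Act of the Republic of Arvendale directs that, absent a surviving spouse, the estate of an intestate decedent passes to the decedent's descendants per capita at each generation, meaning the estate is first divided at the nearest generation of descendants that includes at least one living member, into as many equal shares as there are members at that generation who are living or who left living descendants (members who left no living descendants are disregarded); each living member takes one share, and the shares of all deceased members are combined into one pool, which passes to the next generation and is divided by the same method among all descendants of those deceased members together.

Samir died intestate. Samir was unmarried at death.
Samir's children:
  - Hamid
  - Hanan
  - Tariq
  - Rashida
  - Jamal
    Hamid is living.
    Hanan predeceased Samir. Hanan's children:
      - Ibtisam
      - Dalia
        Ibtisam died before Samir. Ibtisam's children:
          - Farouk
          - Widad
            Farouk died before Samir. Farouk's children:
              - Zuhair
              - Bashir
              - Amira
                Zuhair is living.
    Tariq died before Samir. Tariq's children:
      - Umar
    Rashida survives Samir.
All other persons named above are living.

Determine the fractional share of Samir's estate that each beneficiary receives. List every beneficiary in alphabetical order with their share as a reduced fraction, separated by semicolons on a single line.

There is no surviving spouse, so the entire estate passes to Samir's descendants per capita at each generation.
At generation 1 (Hamid, Hanan, Tariq, Rashida, Jamal) there are 5 shares of (1)/5 = 1/5 each.
Living: Hamid, Rashida, and Jamal — each takes 1/5.
Deceased: Hanan and Tariq. Their combined 2/5 is pooled and carried to generation 2.
At generation 2 (Ibtisam, Dalia, Umar) there are 3 shares of (2/5)/3 = 2/15 each.
Living: Dalia and Umar — each takes 2/15.
Deceased: Ibtisam. That 2/15 share is carried to generation 3.
At generation 3 (Farouk, Widad) there are 2 shares of (2/15)/2 = 1/15 each.
Living: Widad — each takes 1/15.
Deceased: Farouk. That 1/15 share is carried to generation 4.
At generation 4 (Zuhair, Bashir, Amira) there are 3 shares of (1/15)/3 = 1/45 each.
Living: Zuhair, Bashir, and Amira — each takes 1/45.

Amira 1/45; Bashir 1/45; Dalia 2/15; Hamid 1/5; Jamal 1/5; Rashida 1/5; Umar 2/15; Widad 1/15; Zuhair 1/45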